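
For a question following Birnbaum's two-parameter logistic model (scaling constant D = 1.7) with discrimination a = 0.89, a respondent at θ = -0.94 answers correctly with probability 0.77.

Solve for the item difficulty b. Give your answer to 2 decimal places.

-1.74

P(θ) = 1 / (1 + exp(−D·a(θ − b)))
logit(0.77) = ln(0.77/0.23) = 1.2083
b = θ − logit/(1.7·a) = -0.94 − 1.2083/1.5130 = -1.7386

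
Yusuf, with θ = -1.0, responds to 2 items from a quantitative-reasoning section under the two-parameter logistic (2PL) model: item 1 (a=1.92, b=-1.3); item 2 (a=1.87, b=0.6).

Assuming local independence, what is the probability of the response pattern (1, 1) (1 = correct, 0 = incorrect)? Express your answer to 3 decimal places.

P(θ) = 1 / (1 + exp(−a(θ − b)))
P_1 = 1/(1+e^{-0.5760}) = 0.6401
P_2 = 1/(1+e^{2.9920}) = 0.0478
L = P_1 × P_2 = 0.6401 × 0.0478 = 0.03059

0.031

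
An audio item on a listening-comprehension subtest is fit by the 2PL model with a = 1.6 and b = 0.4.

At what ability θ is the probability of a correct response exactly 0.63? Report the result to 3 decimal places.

0.733

P(θ) = 1 / (1 + exp(−a(θ − b)))
logit = ln(0.6300/0.3700) = 0.5322
θ = b + logit/(a) = 0.4 + 0.5322/1.6000 = 0.7326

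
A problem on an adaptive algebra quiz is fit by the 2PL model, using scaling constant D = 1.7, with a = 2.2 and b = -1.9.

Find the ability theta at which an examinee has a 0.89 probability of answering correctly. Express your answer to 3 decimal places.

P(theta) = 1 / (1 + exp(−D·a(theta − b)))
logit = ln(0.8900/0.1100) = 2.0907
theta = b + logit/(1.7·a) = -1.9 + 2.0907/3.7400 = -1.3410

-1.341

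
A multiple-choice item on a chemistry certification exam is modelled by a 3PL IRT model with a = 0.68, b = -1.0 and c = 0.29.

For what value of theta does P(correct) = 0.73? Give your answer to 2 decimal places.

-0.28

P(theta) = c + (1 − c) · 1 / (1 + exp(−a(theta − b)))
Remove guessing floor: (0.73 − 0.29)/(1 − 0.29) = 0.6197
logit = ln(0.6197/0.3803) = 0.4884
theta = b + logit/(a) = -1.0 + 0.4884/0.6800 = -0.2818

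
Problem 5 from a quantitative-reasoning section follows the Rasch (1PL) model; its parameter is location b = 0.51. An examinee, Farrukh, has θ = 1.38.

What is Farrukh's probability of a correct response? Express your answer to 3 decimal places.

P(θ) = 1 / (1 + exp(−(θ − b)))
Exponent: (1.38 − 0.51) = 0.8700
1/(1 + e^{-0.8700}) = 0.7047
P = 0.7047

0.705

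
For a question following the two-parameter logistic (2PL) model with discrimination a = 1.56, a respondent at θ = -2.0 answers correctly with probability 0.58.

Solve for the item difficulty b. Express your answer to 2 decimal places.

-2.21

P(θ) = 1 / (1 + exp(−a(θ − b)))
logit(0.58) = ln(0.58/0.42) = 0.3228
b = θ − logit/(a) = -2.0 − 0.3228/1.5600 = -2.2069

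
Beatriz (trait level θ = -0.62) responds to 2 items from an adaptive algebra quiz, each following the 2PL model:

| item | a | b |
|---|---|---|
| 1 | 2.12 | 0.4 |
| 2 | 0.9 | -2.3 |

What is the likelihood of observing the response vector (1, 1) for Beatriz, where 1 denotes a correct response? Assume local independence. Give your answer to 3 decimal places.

0.085

P(θ) = 1 / (1 + exp(−a(θ − b)))
P_1 = 1/(1+e^{2.1624}) = 0.1032
P_2 = 1/(1+e^{-1.5120}) = 0.8194
L = P_1 × P_2 = 0.1032 × 0.8194 = 0.08454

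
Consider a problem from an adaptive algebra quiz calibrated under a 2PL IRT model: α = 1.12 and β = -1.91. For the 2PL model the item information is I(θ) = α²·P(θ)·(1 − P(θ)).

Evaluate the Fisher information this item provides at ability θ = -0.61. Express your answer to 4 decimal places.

0.1923

P = 1/(1+e^{-1.4560}) = 0.8109
P(1−P) = 0.8109 × 0.1891 = 0.1533
I = α² × P(1−P) = 1.12² × 0.1533 = 0.19234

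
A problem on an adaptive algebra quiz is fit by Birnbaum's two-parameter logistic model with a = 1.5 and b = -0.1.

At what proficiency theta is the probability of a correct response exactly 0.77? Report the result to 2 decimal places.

P(theta) = 1 / (1 + exp(−a(theta − b)))
logit = ln(0.7700/0.2300) = 1.2083
theta = b + logit/(a) = -0.1 + 1.2083/1.5000 = 0.7055

0.71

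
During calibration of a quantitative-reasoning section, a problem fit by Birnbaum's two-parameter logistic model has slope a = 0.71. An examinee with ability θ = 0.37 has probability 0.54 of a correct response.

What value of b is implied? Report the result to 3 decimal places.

P(θ) = 1 / (1 + exp(−a(θ − b)))
logit(0.54) = ln(0.54/0.46) = 0.1603
b = θ − logit/(a) = 0.37 − 0.1603/0.7100 = 0.1442

0.144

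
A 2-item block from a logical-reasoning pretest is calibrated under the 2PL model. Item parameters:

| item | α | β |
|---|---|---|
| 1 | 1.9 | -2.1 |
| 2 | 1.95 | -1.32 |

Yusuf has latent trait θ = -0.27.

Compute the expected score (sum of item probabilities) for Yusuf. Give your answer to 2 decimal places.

1.86

P(θ) = 1 / (1 + exp(−α(θ − β)))
P_1 = 1/(1+e^{-3.4770}) = 0.9700
P_2 = 1/(1+e^{-2.0475}) = 0.8857
E[score] = 0.9700 + 0.8857 = 1.8557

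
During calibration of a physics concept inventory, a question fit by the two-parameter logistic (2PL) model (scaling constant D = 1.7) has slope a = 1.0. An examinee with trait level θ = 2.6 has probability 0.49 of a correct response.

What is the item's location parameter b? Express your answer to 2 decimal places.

P(θ) = 1 / (1 + exp(−D·a(θ − b)))
logit(0.49) = ln(0.49/0.51) = -0.0400
b = θ − logit/(1.7·a) = 2.6 − (-0.0400)/1.7000 = 2.6235

2.62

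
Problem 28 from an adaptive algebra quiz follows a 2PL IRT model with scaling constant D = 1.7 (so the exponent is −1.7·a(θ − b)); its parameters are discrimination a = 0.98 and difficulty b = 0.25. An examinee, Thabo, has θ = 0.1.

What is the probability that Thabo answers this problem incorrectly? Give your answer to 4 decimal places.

P(θ) = 1 / (1 + exp(−D·a(θ − b)))
Exponent: 1.7 × 0.98 × (0.1 − 0.25) = -0.2499
1/(1 + e^{0.2499}) = 0.4378
P = 0.4378
P(incorrect) = 1 − 0.4378 = 0.5622

0.5622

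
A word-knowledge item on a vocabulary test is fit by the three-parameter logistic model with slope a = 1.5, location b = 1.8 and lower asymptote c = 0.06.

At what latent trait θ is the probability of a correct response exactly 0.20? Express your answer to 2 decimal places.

P(θ) = c + (1 − c) · 1 / (1 + exp(−a(θ − b)))
Remove guessing floor: (0.20 − 0.06)/(1 − 0.06) = 0.1489
logit = ln(0.1489/0.8511) = -1.7430
θ = b + logit/(a) = 1.8 + (-1.7430)/1.5000 = 0.6380

0.64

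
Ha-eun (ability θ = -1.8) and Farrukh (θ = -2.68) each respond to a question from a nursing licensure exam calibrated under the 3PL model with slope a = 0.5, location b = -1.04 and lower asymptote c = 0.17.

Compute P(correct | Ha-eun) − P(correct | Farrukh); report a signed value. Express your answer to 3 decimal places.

P(θ) = c + (1 − c) · 1 / (1 + exp(−a(θ − b)))
P(Ha-eun) = 0.5071  [exponent -0.3800]
P(Farrukh) = 0.4238  [exponent -0.8200]
Difference = 0.5071 − 0.4238 = 0.0833

0.083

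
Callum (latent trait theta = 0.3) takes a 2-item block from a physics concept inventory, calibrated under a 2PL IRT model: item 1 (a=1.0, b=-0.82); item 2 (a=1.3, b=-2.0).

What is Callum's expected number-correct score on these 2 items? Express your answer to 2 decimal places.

P(theta) = 1 / (1 + exp(−a(theta − b)))
P_1 = 1/(1+e^{-1.1200}) = 0.7540
P_2 = 1/(1+e^{-2.9900}) = 0.9521
E[score] = 0.7540 + 0.9521 = 1.7061

1.71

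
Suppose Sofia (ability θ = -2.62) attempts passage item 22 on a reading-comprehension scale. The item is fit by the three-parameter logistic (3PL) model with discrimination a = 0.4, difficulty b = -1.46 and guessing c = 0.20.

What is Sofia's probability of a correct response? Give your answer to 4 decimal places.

P(θ) = c + (1 − c) · 1 / (1 + exp(−a(θ − b)))
Exponent: 0.4 × (-2.62 − (-1.46)) = -0.4640
1/(1 + e^{0.4640}) = 0.3860
P = 0.20 + 0.80 × 0.3860 = 0.5088

0.5088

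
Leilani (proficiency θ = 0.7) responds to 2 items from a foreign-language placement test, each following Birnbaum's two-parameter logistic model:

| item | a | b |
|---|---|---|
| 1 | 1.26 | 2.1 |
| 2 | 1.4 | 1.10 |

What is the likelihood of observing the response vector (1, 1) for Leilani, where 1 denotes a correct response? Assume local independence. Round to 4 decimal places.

0.0532

P(θ) = 1 / (1 + exp(−a(θ − b)))
P_1 = 1/(1+e^{1.7640}) = 0.1463
P_2 = 1/(1+e^{0.5600}) = 0.3635
L = P_1 × P_2 = 0.1463 × 0.3635 = 0.05318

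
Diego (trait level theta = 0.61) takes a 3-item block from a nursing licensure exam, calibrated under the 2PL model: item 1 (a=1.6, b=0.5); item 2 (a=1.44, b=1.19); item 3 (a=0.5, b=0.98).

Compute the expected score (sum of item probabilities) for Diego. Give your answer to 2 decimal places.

P(theta) = 1 / (1 + exp(−a(theta − b)))
P_1 = 1/(1+e^{-0.1760}) = 0.5439
P_2 = 1/(1+e^{0.8352}) = 0.3025
P_3 = 1/(1+e^{0.1850}) = 0.4539
E[score] = 0.5439 + 0.3025 + 0.4539 = 1.3003

1.30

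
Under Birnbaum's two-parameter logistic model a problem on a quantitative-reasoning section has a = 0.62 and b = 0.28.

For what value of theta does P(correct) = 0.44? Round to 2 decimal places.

P(theta) = 1 / (1 + exp(−a(theta − b)))
logit = ln(0.4400/0.5600) = -0.2412
theta = b + logit/(a) = 0.28 + (-0.2412)/0.6200 = -0.1090

-0.11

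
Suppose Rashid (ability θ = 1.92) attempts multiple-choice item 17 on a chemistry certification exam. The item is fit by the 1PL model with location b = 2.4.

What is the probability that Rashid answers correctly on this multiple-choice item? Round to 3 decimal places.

0.382

P(θ) = 1 / (1 + exp(−(θ − b)))
Exponent: (1.92 − 2.4) = -0.4800
1/(1 + e^{0.4800}) = 0.3823
P = 0.3823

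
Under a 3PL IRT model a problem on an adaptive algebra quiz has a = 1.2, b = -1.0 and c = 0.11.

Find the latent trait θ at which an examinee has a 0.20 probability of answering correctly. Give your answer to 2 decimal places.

P(θ) = c + (1 − c) · 1 / (1 + exp(−a(θ − b)))
Remove guessing floor: (0.20 − 0.11)/(1 − 0.11) = 0.1011
logit = ln(0.1011/0.8989) = -2.1848
θ = b + logit/(a) = -1.0 + (-2.1848)/1.2000 = -2.8207

-2.82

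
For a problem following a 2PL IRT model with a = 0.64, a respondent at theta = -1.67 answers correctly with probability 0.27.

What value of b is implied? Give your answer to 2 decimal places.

-0.12

P(theta) = 1 / (1 + exp(−a(theta − b)))
logit(0.27) = ln(0.27/0.73) = -0.9946
b = theta − logit/(a) = -1.67 − (-0.9946)/0.6400 = -0.1159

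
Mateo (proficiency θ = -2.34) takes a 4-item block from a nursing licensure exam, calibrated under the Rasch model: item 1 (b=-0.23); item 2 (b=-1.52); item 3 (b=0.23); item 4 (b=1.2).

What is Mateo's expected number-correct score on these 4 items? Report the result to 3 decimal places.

P(θ) = 1 / (1 + exp(−(θ − b)))
P_1 = 1/(1+e^{2.1100}) = 0.1081
P_2 = 1/(1+e^{0.8200}) = 0.3058
P_3 = 1/(1+e^{2.5700}) = 0.0711
P_4 = 1/(1+e^{3.5400}) = 0.0282
E[score] = 0.1081 + 0.3058 + 0.0711 + 0.0282 = 0.5132

0.513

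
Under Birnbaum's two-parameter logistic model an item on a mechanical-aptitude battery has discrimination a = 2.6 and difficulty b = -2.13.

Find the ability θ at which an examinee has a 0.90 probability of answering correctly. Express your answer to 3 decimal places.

P(θ) = 1 / (1 + exp(−a(θ − b)))
logit = ln(0.9000/0.1000) = 2.1972
θ = b + logit/(a) = -2.13 + 2.1972/2.6000 = -1.2849

-1.285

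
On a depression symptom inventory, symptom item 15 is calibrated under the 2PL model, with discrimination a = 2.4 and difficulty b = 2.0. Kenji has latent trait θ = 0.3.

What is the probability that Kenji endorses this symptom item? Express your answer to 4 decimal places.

P(θ) = 1 / (1 + exp(−a(θ − b)))
Exponent: 2.4 × (0.3 − 2.0) = -4.0800
1/(1 + e^{4.0800}) = 0.0166

0.0166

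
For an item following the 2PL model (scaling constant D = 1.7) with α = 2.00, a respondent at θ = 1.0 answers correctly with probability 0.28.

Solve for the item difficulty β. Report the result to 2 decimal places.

P(θ) = 1 / (1 + exp(−D·α(θ − β)))
logit(0.28) = ln(0.28/0.72) = -0.9445
β = θ − logit/(1.7·α) = 1.0 − (-0.9445)/3.4000 = 1.2778

1.28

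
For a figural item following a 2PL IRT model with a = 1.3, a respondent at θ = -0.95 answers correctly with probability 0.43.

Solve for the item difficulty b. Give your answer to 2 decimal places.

P(θ) = 1 / (1 + exp(−a(θ − b)))
logit(0.43) = ln(0.43/0.57) = -0.2819
b = θ − logit/(a) = -0.95 − (-0.2819)/1.3000 = -0.7332

-0.73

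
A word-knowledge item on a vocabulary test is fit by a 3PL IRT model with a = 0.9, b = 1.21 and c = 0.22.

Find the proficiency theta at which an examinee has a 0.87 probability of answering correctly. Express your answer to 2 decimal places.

3.00

P(theta) = c + (1 − c) · 1 / (1 + exp(−a(theta − b)))
Remove guessing floor: (0.87 − 0.22)/(1 − 0.22) = 0.8333
logit = ln(0.8333/0.1667) = 1.6094
theta = b + logit/(a) = 1.21 + 1.6094/0.9000 = 2.9983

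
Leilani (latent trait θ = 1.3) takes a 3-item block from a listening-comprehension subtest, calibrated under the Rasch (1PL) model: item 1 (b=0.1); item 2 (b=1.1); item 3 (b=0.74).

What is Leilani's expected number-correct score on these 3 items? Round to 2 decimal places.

P(θ) = 1 / (1 + exp(−(θ − b)))
P_1 = 1/(1+e^{-1.2000}) = 0.7685
P_2 = 1/(1+e^{-0.2000}) = 0.5498
P_3 = 1/(1+e^{-0.5600}) = 0.6365
E[score] = 0.7685 + 0.5498 + 0.6365 = 1.9548

1.95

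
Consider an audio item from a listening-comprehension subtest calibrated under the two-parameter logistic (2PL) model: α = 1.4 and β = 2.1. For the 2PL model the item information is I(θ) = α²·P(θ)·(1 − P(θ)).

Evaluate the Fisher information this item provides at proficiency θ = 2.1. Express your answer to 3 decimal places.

P = 1/(1+e^{0.0000}) = 0.5000
P(1−P) = 0.5000 × 0.5000 = 0.2500
I = α² × P(1−P) = 1.4² × 0.2500 = 0.49000

0.490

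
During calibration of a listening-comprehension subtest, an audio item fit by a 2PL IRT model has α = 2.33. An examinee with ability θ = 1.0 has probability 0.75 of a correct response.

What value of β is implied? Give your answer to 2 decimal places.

P(θ) = 1 / (1 + exp(−α(θ − β)))
logit(0.75) = ln(0.75/0.25) = 1.0986
β = θ − logit/(α) = 1.0 − 1.0986/2.3300 = 0.5285

0.53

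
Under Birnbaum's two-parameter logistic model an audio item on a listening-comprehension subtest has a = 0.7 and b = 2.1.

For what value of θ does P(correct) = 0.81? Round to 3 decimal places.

4.171

P(θ) = 1 / (1 + exp(−a(θ − b)))
logit = ln(0.8100/0.1900) = 1.4500
θ = b + logit/(a) = 2.1 + 1.4500/0.7000 = 4.1714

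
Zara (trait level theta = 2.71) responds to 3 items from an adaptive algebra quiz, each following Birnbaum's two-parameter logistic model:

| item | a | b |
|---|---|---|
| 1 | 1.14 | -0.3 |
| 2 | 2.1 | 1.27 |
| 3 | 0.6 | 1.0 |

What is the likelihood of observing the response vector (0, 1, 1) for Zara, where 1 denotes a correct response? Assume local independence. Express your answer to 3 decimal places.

0.022

P(theta) = 1 / (1 + exp(−a(theta − b)))
P_1 = 1/(1+e^{-3.4314}) = 0.9687
P_2 = 1/(1+e^{-3.0240}) = 0.9536
P_3 = 1/(1+e^{-1.0260}) = 0.7361
L = (1−P_1) × P_2 × P_3 = 0.0313 × 0.9536 × 0.7361 = 0.02199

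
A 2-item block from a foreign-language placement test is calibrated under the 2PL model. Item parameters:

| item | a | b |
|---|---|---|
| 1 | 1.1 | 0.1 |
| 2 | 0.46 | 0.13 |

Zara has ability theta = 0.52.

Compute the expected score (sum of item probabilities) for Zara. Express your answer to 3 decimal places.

1.158

P(theta) = 1 / (1 + exp(−a(theta − b)))
P_1 = 1/(1+e^{-0.4620}) = 0.6135
P_2 = 1/(1+e^{-0.1794}) = 0.5447
E[score] = 0.6135 + 0.5447 = 1.1582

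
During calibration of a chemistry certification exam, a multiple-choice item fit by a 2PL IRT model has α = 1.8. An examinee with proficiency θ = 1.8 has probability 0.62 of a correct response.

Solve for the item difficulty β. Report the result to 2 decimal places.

P(θ) = 1 / (1 + exp(−α(θ − β)))
logit(0.62) = ln(0.62/0.38) = 0.4895
β = θ − logit/(α) = 1.8 − 0.4895/1.8000 = 1.5280

1.53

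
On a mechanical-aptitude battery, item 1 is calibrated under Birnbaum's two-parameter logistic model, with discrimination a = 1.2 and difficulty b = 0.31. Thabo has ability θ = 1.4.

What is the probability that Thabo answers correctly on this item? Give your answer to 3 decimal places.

P(θ) = 1 / (1 + exp(−a(θ − b)))
Exponent: 1.2 × (1.4 − 0.31) = 1.3080
1/(1 + e^{-1.3080}) = 0.7872

0.787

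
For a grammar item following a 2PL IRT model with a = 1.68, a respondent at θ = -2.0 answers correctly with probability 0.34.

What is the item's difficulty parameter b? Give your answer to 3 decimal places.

P(θ) = 1 / (1 + exp(−a(θ − b)))
logit(0.34) = ln(0.34/0.66) = -0.6633
b = θ − logit/(a) = -2.0 − (-0.6633)/1.6800 = -1.6052

-1.605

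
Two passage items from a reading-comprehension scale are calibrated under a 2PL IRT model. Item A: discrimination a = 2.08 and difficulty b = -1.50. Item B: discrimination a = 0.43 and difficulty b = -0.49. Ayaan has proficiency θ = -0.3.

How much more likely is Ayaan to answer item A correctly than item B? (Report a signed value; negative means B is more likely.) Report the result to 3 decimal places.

P(θ) = 1 / (1 + exp(−a(θ − b)))
P_A = 0.9239
P_B = 0.5204
P_A − P_B = 0.4034

0.403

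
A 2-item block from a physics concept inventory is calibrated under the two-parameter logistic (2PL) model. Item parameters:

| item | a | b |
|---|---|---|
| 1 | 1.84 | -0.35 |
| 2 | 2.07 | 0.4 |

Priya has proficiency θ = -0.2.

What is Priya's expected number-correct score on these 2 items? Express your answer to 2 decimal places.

P(θ) = 1 / (1 + exp(−a(θ − b)))
P_1 = 1/(1+e^{-0.2760}) = 0.5686
P_2 = 1/(1+e^{1.2420}) = 0.2241
E[score] = 0.5686 + 0.2241 = 0.7927

0.79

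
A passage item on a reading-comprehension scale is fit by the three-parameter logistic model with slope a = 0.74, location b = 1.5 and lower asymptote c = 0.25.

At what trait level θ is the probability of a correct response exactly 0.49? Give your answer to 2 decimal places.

P(θ) = c + (1 − c) · 1 / (1 + exp(−a(θ − b)))
Remove guessing floor: (0.49 − 0.25)/(1 − 0.25) = 0.3200
logit = ln(0.3200/0.6800) = -0.7538
θ = b + logit/(a) = 1.5 + (-0.7538)/0.7400 = 0.4814

0.48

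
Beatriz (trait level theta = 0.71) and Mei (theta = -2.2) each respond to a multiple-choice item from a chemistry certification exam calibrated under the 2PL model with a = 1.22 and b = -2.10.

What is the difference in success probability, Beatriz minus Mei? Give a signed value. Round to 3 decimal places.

P(theta) = 1 / (1 + exp(−a(theta − b)))
P(Beatriz) = 0.9686  [exponent 3.4282]
P(Mei) = 0.4695  [exponent -0.1220]
Difference = 0.9686 − 0.4695 = 0.4990

0.499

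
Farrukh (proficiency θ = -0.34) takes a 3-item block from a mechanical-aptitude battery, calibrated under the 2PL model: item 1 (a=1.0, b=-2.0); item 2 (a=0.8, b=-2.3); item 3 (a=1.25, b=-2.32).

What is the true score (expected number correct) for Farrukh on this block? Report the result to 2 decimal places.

2.59

P(θ) = 1 / (1 + exp(−a(θ − b)))
P_1 = 1/(1+e^{-1.6600}) = 0.8402
P_2 = 1/(1+e^{-1.5680}) = 0.8275
P_3 = 1/(1+e^{-2.4750}) = 0.9224
E[score] = 0.8402 + 0.8275 + 0.9224 = 2.5901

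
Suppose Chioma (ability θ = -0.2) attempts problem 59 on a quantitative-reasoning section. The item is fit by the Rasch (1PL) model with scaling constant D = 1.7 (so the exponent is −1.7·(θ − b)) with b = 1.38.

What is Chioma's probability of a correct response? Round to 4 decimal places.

0.0638

P(θ) = 1 / (1 + exp(−D·(θ − b)))
Exponent: 1.7 × (-0.2 − 1.38) = -2.6860
1/(1 + e^{2.6860}) = 0.0638
P = 0.0638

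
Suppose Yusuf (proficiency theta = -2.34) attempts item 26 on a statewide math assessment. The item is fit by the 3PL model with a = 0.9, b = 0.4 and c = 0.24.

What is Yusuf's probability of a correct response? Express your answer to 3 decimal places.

0.299

P(theta) = c + (1 − c) · 1 / (1 + exp(−a(theta − b)))
Exponent: 0.9 × (-2.34 − 0.4) = -2.4660
1/(1 + e^{2.4660}) = 0.0783
P = 0.24 + 0.76 × 0.0783 = 0.2995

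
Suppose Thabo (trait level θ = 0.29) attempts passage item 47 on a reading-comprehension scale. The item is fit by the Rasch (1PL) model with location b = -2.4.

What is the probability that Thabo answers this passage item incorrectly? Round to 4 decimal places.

P(θ) = 1 / (1 + exp(−(θ − b)))
Exponent: (0.29 − (-2.4)) = 2.6900
1/(1 + e^{-2.6900}) = 0.9364
P = 0.9364
P(incorrect) = 1 − 0.9364 = 0.0636

0.0636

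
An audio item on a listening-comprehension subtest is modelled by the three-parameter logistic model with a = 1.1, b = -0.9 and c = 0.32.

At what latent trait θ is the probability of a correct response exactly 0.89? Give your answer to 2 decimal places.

0.60

P(θ) = c + (1 − c) · 1 / (1 + exp(−a(θ − b)))
Remove guessing floor: (0.89 − 0.32)/(1 − 0.32) = 0.8382
logit = ln(0.8382/0.1618) = 1.6452
θ = b + logit/(a) = -0.9 + 1.6452/1.1000 = 0.5956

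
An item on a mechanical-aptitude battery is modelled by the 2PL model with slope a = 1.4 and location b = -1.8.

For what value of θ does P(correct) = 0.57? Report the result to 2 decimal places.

P(θ) = 1 / (1 + exp(−a(θ − b)))
logit = ln(0.5700/0.4300) = 0.2819
θ = b + logit/(a) = -1.8 + 0.2819/1.4000 = -1.5987

-1.60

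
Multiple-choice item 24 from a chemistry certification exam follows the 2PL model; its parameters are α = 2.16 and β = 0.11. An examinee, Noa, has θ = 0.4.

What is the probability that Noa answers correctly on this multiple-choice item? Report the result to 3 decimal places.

P(θ) = 1 / (1 + exp(−α(θ − β)))
Exponent: 2.16 × (0.4 − 0.11) = 0.6264
1/(1 + e^{-0.6264}) = 0.6517

0.652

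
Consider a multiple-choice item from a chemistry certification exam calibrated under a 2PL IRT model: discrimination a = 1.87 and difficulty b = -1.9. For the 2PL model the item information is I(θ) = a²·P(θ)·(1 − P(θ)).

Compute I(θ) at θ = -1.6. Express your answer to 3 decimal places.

0.809

P = 1/(1+e^{-0.5610}) = 0.6367
P(1−P) = 0.6367 × 0.3633 = 0.2313
I = a² × P(1−P) = 1.87² × 0.2313 = 0.80889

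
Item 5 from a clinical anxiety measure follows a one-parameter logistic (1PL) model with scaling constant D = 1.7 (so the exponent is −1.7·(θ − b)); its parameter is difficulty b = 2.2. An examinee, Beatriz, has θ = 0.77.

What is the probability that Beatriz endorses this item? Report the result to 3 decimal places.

0.081

P(θ) = 1 / (1 + exp(−D·(θ − b)))
Exponent: 1.7 × (0.77 − 2.2) = -2.4310
1/(1 + e^{2.4310}) = 0.0808
P = 0.0808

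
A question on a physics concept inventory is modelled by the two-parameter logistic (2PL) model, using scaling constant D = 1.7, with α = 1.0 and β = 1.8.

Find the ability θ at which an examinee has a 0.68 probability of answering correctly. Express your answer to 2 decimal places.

2.24

P(θ) = 1 / (1 + exp(−D·α(θ − β)))
logit = ln(0.6800/0.3200) = 0.7538
θ = β + logit/(1.7·α) = 1.8 + 0.7538/1.7000 = 2.2434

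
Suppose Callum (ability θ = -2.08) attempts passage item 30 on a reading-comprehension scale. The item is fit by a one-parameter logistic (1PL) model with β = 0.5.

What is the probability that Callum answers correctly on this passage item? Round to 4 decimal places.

P(θ) = 1 / (1 + exp(−(θ − β)))
Exponent: (-2.08 − 0.5) = -2.5800
1/(1 + e^{2.5800}) = 0.0704
P = 0.0704

0.0704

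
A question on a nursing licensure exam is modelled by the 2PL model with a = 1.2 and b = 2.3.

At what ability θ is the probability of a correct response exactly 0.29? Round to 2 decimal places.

1.55

P(θ) = 1 / (1 + exp(−a(θ − b)))
logit = ln(0.2900/0.7100) = -0.8954
θ = b + logit/(a) = 2.3 + (-0.8954)/1.2000 = 1.5538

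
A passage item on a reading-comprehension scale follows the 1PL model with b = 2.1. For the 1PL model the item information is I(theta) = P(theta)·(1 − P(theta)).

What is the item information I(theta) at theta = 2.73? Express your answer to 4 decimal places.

0.2267

P = 1/(1+e^{-0.6300}) = 0.6525
P(1−P) = 0.6525 × 0.3475 = 0.2267
I = P(1−P) = 0.22675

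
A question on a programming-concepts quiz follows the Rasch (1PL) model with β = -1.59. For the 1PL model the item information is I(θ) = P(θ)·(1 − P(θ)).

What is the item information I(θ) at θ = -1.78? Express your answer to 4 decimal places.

0.2478

P = 1/(1+e^{0.1900}) = 0.4526
P(1−P) = 0.4526 × 0.5474 = 0.2478
I = P(1−P) = 0.24776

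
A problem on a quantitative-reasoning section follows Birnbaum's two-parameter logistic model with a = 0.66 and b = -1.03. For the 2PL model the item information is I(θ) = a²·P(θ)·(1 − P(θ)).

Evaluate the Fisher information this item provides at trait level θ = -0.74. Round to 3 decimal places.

0.108

P = 1/(1+e^{-0.1914}) = 0.5477
P(1−P) = 0.5477 × 0.4523 = 0.2477
I = a² × P(1−P) = 0.66² × 0.2477 = 0.10791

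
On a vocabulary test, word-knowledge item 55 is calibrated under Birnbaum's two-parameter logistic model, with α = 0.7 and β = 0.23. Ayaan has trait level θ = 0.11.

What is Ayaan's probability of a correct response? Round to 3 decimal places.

P(θ) = 1 / (1 + exp(−α(θ − β)))
Exponent: 0.7 × (0.11 − 0.23) = -0.0840
1/(1 + e^{0.0840}) = 0.4790

0.479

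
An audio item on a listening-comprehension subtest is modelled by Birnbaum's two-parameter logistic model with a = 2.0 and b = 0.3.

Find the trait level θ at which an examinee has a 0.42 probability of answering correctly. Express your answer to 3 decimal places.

P(θ) = 1 / (1 + exp(−a(θ − b)))
logit = ln(0.4200/0.5800) = -0.3228
θ = b + logit/(a) = 0.3 + (-0.3228)/2.0000 = 0.1386

0.139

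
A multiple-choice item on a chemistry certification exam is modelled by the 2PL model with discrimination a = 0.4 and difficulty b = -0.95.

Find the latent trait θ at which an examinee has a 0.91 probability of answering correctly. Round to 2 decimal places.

P(θ) = 1 / (1 + exp(−a(θ − b)))
logit = ln(0.9100/0.0900) = 2.3136
θ = b + logit/(a) = -0.95 + 2.3136/0.4000 = 4.8341

4.83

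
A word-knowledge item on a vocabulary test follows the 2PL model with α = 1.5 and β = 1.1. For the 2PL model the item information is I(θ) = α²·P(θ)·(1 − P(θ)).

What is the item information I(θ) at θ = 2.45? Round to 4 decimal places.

P = 1/(1+e^{-2.0250}) = 0.8834
P(1−P) = 0.8834 × 0.1166 = 0.1030
I = α² × P(1−P) = 1.5² × 0.1030 = 0.23177

0.2318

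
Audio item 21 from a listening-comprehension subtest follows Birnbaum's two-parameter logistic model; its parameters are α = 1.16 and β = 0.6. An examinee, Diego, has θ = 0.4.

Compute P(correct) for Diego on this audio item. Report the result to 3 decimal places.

P(θ) = 1 / (1 + exp(−α(θ − β)))
Exponent: 1.16 × (0.4 − 0.6) = -0.2320
1/(1 + e^{0.2320}) = 0.4423

0.442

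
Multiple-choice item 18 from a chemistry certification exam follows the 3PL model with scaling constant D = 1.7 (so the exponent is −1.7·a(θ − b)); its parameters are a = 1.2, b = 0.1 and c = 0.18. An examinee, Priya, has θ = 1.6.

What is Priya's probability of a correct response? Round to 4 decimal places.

P(θ) = c + (1 − c) · 1 / (1 + exp(−D·a(θ − b)))
Exponent: 1.7 × 1.2 × (1.6 − 0.1) = 3.0600
1/(1 + e^{-3.0600}) = 0.9552
P = 0.18 + 0.82 × 0.9552 = 0.9633

0.9633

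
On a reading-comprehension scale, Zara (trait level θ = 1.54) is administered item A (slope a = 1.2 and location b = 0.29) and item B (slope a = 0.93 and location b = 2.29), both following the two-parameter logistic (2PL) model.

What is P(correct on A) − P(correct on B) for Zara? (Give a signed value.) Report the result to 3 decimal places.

P(θ) = 1 / (1 + exp(−a(θ − b)))
P_A = 0.8176
P_B = 0.3324
P_A − P_B = 0.4852

0.485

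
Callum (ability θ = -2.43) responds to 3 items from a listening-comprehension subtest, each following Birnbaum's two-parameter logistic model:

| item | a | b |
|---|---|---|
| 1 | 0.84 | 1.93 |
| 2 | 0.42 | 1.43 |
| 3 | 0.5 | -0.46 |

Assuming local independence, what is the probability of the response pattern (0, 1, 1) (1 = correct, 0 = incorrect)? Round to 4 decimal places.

P(θ) = 1 / (1 + exp(−a(θ − b)))
P_1 = 1/(1+e^{3.6624}) = 0.0250
P_2 = 1/(1+e^{1.6212}) = 0.1650
P_3 = 1/(1+e^{0.9850}) = 0.2719
L = (1−P_1) × P_2 × P_3 = 0.9750 × 0.1650 × 0.2719 = 0.04375

0.0438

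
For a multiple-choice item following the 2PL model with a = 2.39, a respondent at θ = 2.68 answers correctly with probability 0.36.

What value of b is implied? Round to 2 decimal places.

2.92

P(θ) = 1 / (1 + exp(−a(θ − b)))
logit(0.36) = ln(0.36/0.64) = -0.5754
b = θ − logit/(a) = 2.68 − (-0.5754)/2.3900 = 2.9207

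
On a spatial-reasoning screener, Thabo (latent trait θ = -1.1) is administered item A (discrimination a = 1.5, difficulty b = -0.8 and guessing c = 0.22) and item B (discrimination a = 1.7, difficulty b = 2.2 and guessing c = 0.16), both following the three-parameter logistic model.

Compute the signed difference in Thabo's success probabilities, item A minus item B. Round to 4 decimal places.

0.3606

P(θ) = c + (1 − c) · 1 / (1 + exp(−a(θ − b)))
P_A = 0.5237
P_B = 0.1631
P_A − P_B = 0.3606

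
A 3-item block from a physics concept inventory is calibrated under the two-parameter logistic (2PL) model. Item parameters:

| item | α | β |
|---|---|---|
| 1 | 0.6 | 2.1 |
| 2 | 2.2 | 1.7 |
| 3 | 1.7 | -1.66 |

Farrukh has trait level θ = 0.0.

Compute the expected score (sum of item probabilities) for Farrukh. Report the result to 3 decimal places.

P(θ) = 1 / (1 + exp(−α(θ − β)))
P_1 = 1/(1+e^{1.2600}) = 0.2210
P_2 = 1/(1+e^{3.7400}) = 0.0232
P_3 = 1/(1+e^{-2.8220}) = 0.9439
E[score] = 0.2210 + 0.0232 + 0.9439 = 1.1880

1.188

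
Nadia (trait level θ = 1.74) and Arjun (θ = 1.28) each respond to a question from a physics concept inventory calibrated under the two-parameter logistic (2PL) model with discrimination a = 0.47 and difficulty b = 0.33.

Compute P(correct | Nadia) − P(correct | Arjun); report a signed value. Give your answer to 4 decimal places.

P(θ) = 1 / (1 + exp(−a(θ − b)))
P(Nadia) = 0.6599  [exponent 0.6627]
P(Arjun) = 0.6098  [exponent 0.4465]
Difference = 0.6599 − 0.6098 = 0.0501

0.0501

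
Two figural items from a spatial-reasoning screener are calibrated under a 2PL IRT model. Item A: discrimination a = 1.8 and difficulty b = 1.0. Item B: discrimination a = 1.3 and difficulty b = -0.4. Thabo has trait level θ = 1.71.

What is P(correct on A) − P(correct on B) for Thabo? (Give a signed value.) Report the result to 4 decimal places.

-0.1574

P(θ) = 1 / (1 + exp(−a(θ − b)))
P_A = 0.7821
P_B = 0.9395
P_A − P_B = -0.1574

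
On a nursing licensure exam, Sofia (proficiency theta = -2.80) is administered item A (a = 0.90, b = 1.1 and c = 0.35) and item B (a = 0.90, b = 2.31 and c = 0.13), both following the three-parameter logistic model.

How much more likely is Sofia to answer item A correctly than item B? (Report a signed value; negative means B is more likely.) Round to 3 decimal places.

P(theta) = c + (1 − c) · 1 / (1 + exp(−a(theta − b)))
P_A = 0.3689
P_B = 0.1387
P_A − P_B = 0.2302

0.230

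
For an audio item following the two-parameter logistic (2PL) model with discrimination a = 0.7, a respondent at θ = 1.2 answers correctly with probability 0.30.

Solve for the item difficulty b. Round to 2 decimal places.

2.41

P(θ) = 1 / (1 + exp(−a(θ − b)))
logit(0.30) = ln(0.30/0.70) = -0.8473
b = θ − logit/(a) = 1.2 − (-0.8473)/0.7000 = 2.4104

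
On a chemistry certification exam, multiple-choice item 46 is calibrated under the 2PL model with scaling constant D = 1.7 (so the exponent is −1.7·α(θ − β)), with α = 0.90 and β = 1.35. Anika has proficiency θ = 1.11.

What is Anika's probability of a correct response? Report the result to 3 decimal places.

0.409

P(θ) = 1 / (1 + exp(−D·α(θ − β)))
Exponent: 1.7 × 0.90 × (1.11 − 1.35) = -0.3672
1/(1 + e^{0.3672}) = 0.4092
P = 0.4092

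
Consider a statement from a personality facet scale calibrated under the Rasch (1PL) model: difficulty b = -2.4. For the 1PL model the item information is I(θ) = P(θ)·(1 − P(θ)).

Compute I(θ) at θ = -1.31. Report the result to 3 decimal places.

P = 1/(1+e^{-1.0900}) = 0.7484
P(1−P) = 0.7484 × 0.2516 = 0.1883
I = P(1−P) = 0.18831

0.188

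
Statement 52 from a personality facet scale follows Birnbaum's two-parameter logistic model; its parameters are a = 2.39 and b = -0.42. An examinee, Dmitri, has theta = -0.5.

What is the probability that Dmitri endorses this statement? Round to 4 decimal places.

P(theta) = 1 / (1 + exp(−a(theta − b)))
Exponent: 2.39 × (-0.5 − (-0.42)) = -0.1912
1/(1 + e^{0.1912}) = 0.4523

0.4523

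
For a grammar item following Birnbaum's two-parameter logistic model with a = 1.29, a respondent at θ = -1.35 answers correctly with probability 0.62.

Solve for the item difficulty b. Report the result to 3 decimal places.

P(θ) = 1 / (1 + exp(−a(θ − b)))
logit(0.62) = ln(0.62/0.38) = 0.4895
b = θ − logit/(a) = -1.35 − 0.4895/1.2900 = -1.7295

-1.729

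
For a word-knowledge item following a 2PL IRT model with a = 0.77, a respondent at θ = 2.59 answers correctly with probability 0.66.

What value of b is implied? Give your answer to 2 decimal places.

P(θ) = 1 / (1 + exp(−a(θ − b)))
logit(0.66) = ln(0.66/0.34) = 0.6633
b = θ − logit/(a) = 2.59 − 0.6633/0.7700 = 1.7286

1.73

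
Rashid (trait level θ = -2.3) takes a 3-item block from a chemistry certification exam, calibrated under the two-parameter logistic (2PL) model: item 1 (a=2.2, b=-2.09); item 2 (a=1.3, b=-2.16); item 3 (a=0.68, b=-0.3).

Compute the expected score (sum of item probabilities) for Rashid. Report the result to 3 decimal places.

1.045

P(θ) = 1 / (1 + exp(−a(θ − b)))
P_1 = 1/(1+e^{0.4620}) = 0.3865
P_2 = 1/(1+e^{0.1820}) = 0.4546
P_3 = 1/(1+e^{1.3600}) = 0.2042
E[score] = 0.3865 + 0.4546 + 0.2042 = 1.0454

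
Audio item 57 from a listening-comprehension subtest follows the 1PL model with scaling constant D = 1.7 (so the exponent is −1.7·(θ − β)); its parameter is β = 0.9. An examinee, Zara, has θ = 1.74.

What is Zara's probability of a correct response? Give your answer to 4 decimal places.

P(θ) = 1 / (1 + exp(−D·(θ − β)))
Exponent: 1.7 × (1.74 − 0.9) = 1.4280
1/(1 + e^{-1.4280}) = 0.8066
P = 0.8066

0.8066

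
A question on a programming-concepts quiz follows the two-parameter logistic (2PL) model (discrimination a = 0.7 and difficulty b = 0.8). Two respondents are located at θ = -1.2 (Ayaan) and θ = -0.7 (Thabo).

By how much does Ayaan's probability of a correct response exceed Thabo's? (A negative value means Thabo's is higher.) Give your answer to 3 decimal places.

-0.061

P(θ) = 1 / (1 + exp(−a(θ − b)))
P(Ayaan) = 0.1978  [exponent -1.4000]
P(Thabo) = 0.2592  [exponent -1.0500]
Difference = 0.1978 − 0.2592 = -0.0614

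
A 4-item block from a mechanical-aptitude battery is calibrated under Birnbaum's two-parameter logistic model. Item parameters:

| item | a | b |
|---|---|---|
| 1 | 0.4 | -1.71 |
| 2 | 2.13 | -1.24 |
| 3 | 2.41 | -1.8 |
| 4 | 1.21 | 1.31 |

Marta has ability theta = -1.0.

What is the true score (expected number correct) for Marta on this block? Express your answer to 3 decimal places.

2.126

P(theta) = 1 / (1 + exp(−a(theta − b)))
P_1 = 1/(1+e^{-0.2840}) = 0.5705
P_2 = 1/(1+e^{-0.5112}) = 0.6251
P_3 = 1/(1+e^{-1.9280}) = 0.8730
P_4 = 1/(1+e^{2.7951}) = 0.0576
E[score] = 0.5705 + 0.6251 + 0.8730 + 0.0576 = 2.1262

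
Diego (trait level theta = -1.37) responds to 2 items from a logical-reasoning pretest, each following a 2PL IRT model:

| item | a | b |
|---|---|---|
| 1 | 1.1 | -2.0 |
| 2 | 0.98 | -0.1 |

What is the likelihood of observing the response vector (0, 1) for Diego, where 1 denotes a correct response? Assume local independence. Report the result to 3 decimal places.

P(theta) = 1 / (1 + exp(−a(theta − b)))
P_1 = 1/(1+e^{-0.6930}) = 0.6666
P_2 = 1/(1+e^{1.2446}) = 0.2236
L = (1−P_1) × P_2 = 0.3334 × 0.2236 = 0.07455

0.075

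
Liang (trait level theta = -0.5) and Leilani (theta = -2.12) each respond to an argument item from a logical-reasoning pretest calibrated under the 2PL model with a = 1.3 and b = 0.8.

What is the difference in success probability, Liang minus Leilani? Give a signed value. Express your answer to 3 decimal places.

P(theta) = 1 / (1 + exp(−a(theta − b)))
P(Liang) = 0.1558  [exponent -1.6900]
P(Leilani) = 0.0220  [exponent -3.7960]
Difference = 0.1558 − 0.0220 = 0.1338

0.134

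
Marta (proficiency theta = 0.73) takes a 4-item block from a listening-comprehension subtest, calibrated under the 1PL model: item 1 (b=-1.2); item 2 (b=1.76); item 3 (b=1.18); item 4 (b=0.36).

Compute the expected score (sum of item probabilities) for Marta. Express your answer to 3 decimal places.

2.117

P(theta) = 1 / (1 + exp(−(theta − b)))
P_1 = 1/(1+e^{-1.9300}) = 0.8732
P_2 = 1/(1+e^{1.0300}) = 0.2631
P_3 = 1/(1+e^{0.4500}) = 0.3894
P_4 = 1/(1+e^{-0.3700}) = 0.5915
E[score] = 0.8732 + 0.2631 + 0.3894 + 0.5915 = 2.1172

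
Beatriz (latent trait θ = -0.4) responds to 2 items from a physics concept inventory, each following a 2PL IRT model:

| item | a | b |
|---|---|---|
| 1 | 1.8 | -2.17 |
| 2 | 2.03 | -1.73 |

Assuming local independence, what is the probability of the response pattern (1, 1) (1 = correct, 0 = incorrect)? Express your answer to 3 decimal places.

P(θ) = 1 / (1 + exp(−a(θ − b)))
P_1 = 1/(1+e^{-3.1860}) = 0.9603
P_2 = 1/(1+e^{-2.6999}) = 0.9370
L = P_1 × P_2 = 0.9603 × 0.9370 = 0.89982

0.900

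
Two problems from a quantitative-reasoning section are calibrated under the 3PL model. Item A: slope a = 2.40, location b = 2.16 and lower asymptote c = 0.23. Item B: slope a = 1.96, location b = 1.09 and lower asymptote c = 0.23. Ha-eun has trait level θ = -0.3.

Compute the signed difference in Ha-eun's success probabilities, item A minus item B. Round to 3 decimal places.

P(θ) = c + (1 − c) · 1 / (1 + exp(−a(θ − b)))
P_A = 0.2321
P_B = 0.2774
P_A − P_B = -0.0453

-0.045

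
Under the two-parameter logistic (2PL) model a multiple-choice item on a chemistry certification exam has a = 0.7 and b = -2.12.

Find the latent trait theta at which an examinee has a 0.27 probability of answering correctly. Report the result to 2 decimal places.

P(theta) = 1 / (1 + exp(−a(theta − b)))
logit = ln(0.2700/0.7300) = -0.9946
theta = b + logit/(a) = -2.12 + (-0.9946)/0.7000 = -3.5409

-3.54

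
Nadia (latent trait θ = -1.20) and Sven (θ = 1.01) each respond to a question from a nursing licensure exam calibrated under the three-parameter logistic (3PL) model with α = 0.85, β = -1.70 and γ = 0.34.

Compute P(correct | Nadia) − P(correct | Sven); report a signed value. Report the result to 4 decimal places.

-0.2010

P(θ) = γ + (1 − γ) · 1 / (1 + exp(−α(θ − β)))
P(Nadia) = 0.7391  [exponent 0.4250]
P(Sven) = 0.9400  [exponent 2.3035]
Difference = 0.7391 − 0.9400 = -0.2010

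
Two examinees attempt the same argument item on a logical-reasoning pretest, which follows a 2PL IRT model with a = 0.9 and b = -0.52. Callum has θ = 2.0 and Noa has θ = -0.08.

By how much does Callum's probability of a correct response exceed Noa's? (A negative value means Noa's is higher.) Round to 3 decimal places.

P(θ) = 1 / (1 + exp(−a(θ − b)))
P(Callum) = 0.9062  [exponent 2.2680]
P(Noa) = 0.5977  [exponent 0.3960]
Difference = 0.9062 − 0.5977 = 0.3085

0.308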